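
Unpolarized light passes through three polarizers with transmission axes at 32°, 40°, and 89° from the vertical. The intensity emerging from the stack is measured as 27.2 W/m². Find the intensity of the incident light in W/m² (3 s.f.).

I₀ ≈ 129 W/m²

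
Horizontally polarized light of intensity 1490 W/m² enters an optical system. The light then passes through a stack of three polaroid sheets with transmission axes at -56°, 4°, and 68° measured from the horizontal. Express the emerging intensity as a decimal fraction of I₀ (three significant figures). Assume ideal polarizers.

I₁ = 1490 W/m² · cos²(56°) = 465.9 W/m².
I₂ = I₁ · cos²(60°) = 465.9 · 0.25 = 116.5 W/m².
I₃ = I₂ · cos²(64°) = 116.5 · 0.1922 = 22.38 W/m².
Transmitted fraction = 0.01502.

I/I₀ ≈ 0.0150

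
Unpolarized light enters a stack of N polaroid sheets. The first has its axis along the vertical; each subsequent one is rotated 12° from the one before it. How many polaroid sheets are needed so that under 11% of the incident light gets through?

N = 36

First polarizer halves the unpolarized light: factor 1/2.
Each further stage multiplies by cos²(12°) = 0.9568.
After N polarizers: T = 0.5·0.9568^(N−1). Require T < 0.11 ⇒ N−1 > ln(0.11/0.5)/ln(0.9568) = 34.26, so N−1 ≥ 35 and N = 36.
Check: N=36 gives T = 0.1065 < 0.11; N=35 gives T = 0.1113.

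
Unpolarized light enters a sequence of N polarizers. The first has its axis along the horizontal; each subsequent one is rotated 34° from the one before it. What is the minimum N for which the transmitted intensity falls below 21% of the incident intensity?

First polarizer halves the unpolarized light: factor 1/2.
Each further stage multiplies by cos²(34°) = 0.6873.
After N polarizers: T = 0.5·0.6873^(N−1). Require T < 0.21 ⇒ N−1 > ln(0.21/0.5)/ln(0.6873) = 2.31, so N−1 ≥ 3 and N = 4.
Check: N=4 gives T = 0.1623 < 0.21; N=3 gives T = 0.2362.

N = 4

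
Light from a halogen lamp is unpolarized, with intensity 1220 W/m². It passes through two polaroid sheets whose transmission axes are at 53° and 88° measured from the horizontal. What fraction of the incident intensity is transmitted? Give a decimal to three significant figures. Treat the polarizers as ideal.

I/I₀ ≈ 0.336

Unpolarized light through the first polarizer → I₁ = 1220 W/m²/2 = 610 W/m², polarized at 53°.
I₂ = I₁ · cos²(35°) = 610 · 0.671 = 409.3 W/m².
Transmitted fraction = 0.3355.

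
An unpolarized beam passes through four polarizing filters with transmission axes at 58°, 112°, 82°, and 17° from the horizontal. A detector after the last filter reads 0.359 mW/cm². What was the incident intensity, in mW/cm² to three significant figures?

I₀ ≈ 15.5 mW/cm²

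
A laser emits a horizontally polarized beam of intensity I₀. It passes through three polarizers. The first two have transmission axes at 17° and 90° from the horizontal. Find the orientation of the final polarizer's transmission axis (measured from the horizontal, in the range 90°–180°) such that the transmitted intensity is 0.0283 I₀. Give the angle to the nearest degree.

I₁ = I₀ cos²(17° − 0°) = I₀ cos²(17°) = 0.9145 I₀.
I₂ = I₁ cos²(90° − 17°) = 0.9145 I₀ · cos²(73°) = 0.07817 I₀.
Need I₃/I₀ = 0.0283, so cos²(θ − 90°) = 0.0283 / 0.07817 = 0.362.
θ − 90° = arccos(√0.362) = 53.0°, giving θ ≈ 90 + 53.0 = 143.0°.

θ ≈ 143°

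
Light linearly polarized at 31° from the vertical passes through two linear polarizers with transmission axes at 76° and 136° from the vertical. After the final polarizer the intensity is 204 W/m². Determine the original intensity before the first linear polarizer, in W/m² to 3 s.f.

I₀ ≈ 1630 W/m²

I₁ = I₀ cos²(76° − 31°) = I₀ cos²(45°) = 0.5 I₀.
I₂ = I₁ cos²(136° − 76°) = 0.5 I₀ · cos²(60°) = 0.125 I₀.
So 204 W/m² = 0.125 I₀, giving I₀ = 204/0.125 = 1632 W/m².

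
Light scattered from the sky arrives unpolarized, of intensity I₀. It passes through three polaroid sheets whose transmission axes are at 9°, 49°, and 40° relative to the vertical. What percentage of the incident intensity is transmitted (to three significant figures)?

Unpolarized light through the first polarizer → I₁ = ½ I₀, now polarized at 9°.
I₂ = I₁ cos²(49° − 9°) = 0.5 I₀ · cos²(40°) = 0.2934 I₀.
I₃ = I₂ cos²(40° − 49°) = 0.2934 I₀ · cos²(9°) = 0.2862 I₀.
That is 28.62% of the incident intensity.

≈ 28.6%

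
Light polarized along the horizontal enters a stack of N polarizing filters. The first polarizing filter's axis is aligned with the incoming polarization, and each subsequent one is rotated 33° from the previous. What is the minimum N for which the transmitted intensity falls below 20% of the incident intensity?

First polarizer is aligned with the polarization: full transmission.
Each further stage multiplies by cos²(33°) = 0.7034.
After N polarizers: T = 0.7034^(N−1). Require T < 0.20 ⇒ N−1 > ln(0.20)/ln(0.7034) = 4.57, so N−1 ≥ 5 and N = 6.
Check: N=6 gives T = 0.1722 < 0.20; N=5 gives T = 0.2448.

N = 6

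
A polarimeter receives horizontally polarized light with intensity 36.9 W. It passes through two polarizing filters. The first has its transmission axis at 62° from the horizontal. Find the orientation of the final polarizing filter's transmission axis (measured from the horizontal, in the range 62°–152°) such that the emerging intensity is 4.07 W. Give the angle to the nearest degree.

θ ≈ 107°

I₁ = I₀ cos²(62° − 0°) = I₀ cos²(62°) = 0.2204 I₀.
Target fraction: 4.07 / 36.9 W = 0.1103 of I₀.
Need I₂/I₀ = 0.1103, so cos²(θ − 62°) = 0.1103 / 0.2204 = 0.5004.
θ − 62° = arccos(√0.5004) = 45.0°, giving θ ≈ 62 + 45.0 = 107.0°.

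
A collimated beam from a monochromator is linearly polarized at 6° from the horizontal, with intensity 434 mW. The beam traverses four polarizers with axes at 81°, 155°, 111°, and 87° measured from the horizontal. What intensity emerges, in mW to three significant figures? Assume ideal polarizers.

By Malus's law, I₁ = 434 mW · cos²(75°) = 29.07 mW.
I₂ = I₁ · cos²(74°) = 29.07 · 0.07598 = 2.209 mW.
I₃ = I₂ · cos²(44°) = 2.209 · 0.5174 = 1.143 mW.
I₄ = I₃ · cos²(24°) = 1.143 · 0.8346 = 0.9539 mW.

I ≈ 0.954 mW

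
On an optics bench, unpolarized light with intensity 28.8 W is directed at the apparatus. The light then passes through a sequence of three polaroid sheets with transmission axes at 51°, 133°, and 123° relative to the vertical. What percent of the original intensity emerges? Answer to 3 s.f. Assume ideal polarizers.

Unpolarized light through the first polarizer → I₁ = 28.8 W/2 = 14.4 W, polarized at 51°.
I₂ = I₁ · cos²(82°) = 14.4 · 0.01937 = 0.2789 W.
I₃ = I₂ · cos²(10°) = 0.2789 · 0.9698 = 0.2705 W.
That is 0.9393% of the incident intensity.

≈ 0.939%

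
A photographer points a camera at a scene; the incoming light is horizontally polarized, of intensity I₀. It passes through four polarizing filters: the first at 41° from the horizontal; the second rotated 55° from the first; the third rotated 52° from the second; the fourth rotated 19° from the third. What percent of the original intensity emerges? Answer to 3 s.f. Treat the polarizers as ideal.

≈ 6.35%

I₁ = I₀ cos²(41° − 0°) = I₀ cos²(41°) = 0.5696 I₀.
I₂ = I₁ cos²(55°) = 0.5696 · 0.329 I₀ = 0.1874 I₀.
I₃ = I₂ cos²(52°) = 0.1874 · 0.379 I₀ = 0.07103 I₀.
I₄ = I₃ cos²(19°) = 0.07103 · 0.894 I₀ = 0.0635 I₀.
That is 6.35% of the incident intensity.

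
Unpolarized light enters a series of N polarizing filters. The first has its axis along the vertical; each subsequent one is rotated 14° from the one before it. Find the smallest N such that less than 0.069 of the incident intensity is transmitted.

N = 34

First polarizer halves the unpolarized light: factor 1/2.
Each further stage multiplies by cos²(14°) = 0.9415.
After N polarizers: T = 0.5·0.9415^(N−1). Require T < 0.069 ⇒ N−1 > ln(0.069/0.5)/ln(0.9415) = 32.84, so N−1 ≥ 33 and N = 34.
Check: N=34 gives T = 0.06833 < 0.069; N=33 gives T = 0.07258.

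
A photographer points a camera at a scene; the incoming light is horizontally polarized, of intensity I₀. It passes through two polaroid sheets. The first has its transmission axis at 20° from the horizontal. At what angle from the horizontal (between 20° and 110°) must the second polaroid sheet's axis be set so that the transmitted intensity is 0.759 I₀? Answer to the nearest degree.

θ ≈ 42°

By Malus's law, I₁ = I₀ cos²(20° − 0°) = I₀ cos²(20°) = 0.883 I₀.
Need I₂/I₀ = 0.759, so cos²(θ − 20°) = 0.759 / 0.883 = 0.8595.
θ − 20° = arccos(√0.8595) = 22.0°, giving θ ≈ 20 + 22.0 = 42.0°.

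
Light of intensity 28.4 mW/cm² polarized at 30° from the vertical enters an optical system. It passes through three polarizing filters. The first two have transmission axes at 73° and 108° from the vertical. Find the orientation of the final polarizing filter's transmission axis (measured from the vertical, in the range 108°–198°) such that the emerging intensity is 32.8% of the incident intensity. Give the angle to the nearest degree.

I₁ = I₀ cos²(73° − 30°) = I₀ cos²(43°) = 0.5349 I₀.
I₂ = I₁ cos²(108° − 73°) = 0.5349 I₀ · cos²(35°) = 0.3589 I₀.
Need I₃/I₀ = 0.328, so cos²(θ − 108°) = 0.328 / 0.3589 = 0.9139.
θ − 108° = arccos(√0.9139) = 17.1°, giving θ ≈ 108 + 17.1 = 125.1°.

θ ≈ 125°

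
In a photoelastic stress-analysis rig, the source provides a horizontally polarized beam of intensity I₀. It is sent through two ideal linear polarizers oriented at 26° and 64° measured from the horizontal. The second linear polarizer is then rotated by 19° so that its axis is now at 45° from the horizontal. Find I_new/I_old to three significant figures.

Before rotation:
I₁ = I₀ cos²(26° − 0°) = I₀ cos²(26°) = 0.8078 I₀.
I₂ = I₁ cos²(64° − 26°) = 0.8078 I₀ · cos²(38°) = 0.5016 I₀.
After rotation:
I₁ = I₀ cos²(26° − 0°) = I₀ cos²(26°) = 0.8078 I₀.
I₂ = I₁ cos²(45° − 26°) = 0.8078 I₀ · cos²(19°) = 0.7222 I₀.
Ratio = 0.7222 / 0.5016 = 1.44.

I_new/I_old ≈ 1.44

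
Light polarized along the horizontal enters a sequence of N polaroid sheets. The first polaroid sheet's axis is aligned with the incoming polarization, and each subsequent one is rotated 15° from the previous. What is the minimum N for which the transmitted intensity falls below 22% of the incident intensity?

First polarizer is aligned with the polarization: full transmission.
Each further stage multiplies by cos²(15°) = 0.933.
After N polarizers: T = 0.933^(N−1). Require T < 0.22 ⇒ N−1 > ln(0.22)/ln(0.933) = 21.84, so N−1 ≥ 22 and N = 23.
Check: N=23 gives T = 0.2175 < 0.22; N=22 gives T = 0.2332.

N = 23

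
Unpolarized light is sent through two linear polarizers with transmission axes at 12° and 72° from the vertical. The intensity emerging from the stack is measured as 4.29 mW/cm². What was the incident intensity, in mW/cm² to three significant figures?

I₀ ≈ 34.3 mW/cm²

Unpolarized light through the first polarizer → I₁ = ½ I₀, now polarized at 12°.
I₂ = I₁ cos²(72° − 12°) = 0.5 I₀ · cos²(60°) = 0.125 I₀.
So 4.29 mW/cm² = 0.125 I₀, giving I₀ = 4.29/0.125 = 34.32 mW/cm².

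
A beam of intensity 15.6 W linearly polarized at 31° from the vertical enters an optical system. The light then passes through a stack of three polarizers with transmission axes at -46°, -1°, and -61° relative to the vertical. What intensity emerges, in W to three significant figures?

I ≈ 0.0987 W

By Malus's law, I₁ = 15.6 W · cos²(77°) = 0.7894 W.
I₂ = I₁ · cos²(45°) = 0.7894 · 0.5 = 0.3947 W.
I₃ = I₂ · cos²(60°) = 0.3947 · 0.25 = 0.09868 W.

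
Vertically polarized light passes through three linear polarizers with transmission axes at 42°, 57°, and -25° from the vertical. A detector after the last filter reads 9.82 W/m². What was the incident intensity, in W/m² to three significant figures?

I₀ ≈ 984 W/m²

By Malus's law, I₁ = I₀ cos²(42° − 0°) = I₀ cos²(42°) = 0.5523 I₀.
I₂ = I₁ cos²(57° − 42°) = 0.5523 I₀ · cos²(15°) = 0.5153 I₀.
I₃ = I₂ cos²(-25° − 57°) = 0.5153 I₀ · cos²(82°) = 0.00998 I₀.
So 9.82 W/m² = 0.00998 I₀, giving I₀ = 9.82/0.00998 = 983.9 W/m².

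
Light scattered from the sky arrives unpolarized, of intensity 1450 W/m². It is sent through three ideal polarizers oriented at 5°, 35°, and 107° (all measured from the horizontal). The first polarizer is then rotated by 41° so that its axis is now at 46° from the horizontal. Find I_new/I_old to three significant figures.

Before rotation:
Unpolarized light through the first polarizer → I₁ = ½ I₀, now polarized at 5°.
I₂ = I₁ cos²(35° − 5°) = 0.5 I₀ · cos²(30°) = 0.375 I₀.
I₃ = I₂ cos²(107° − 35°) = 0.375 I₀ · cos²(72°) = 0.03581 I₀.
After rotation:
Unpolarized light through the first polarizer → I₁ = ½ I₀, now polarized at 46°.
I₂ = I₁ cos²(35° − 46°) = 0.5 I₀ · cos²(11°) = 0.4818 I₀.
I₃ = I₂ cos²(107° − 35°) = 0.4818 I₀ · cos²(72°) = 0.04601 I₀.
Ratio = 0.04601 / 0.03581 = 1.285.

I_new/I_old ≈ 1.28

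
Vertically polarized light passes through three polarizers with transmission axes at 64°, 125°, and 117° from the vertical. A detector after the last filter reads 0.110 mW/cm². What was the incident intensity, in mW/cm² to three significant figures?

I₀ ≈ 2.48 mW/cm²

By Malus's law, I₁ = I₀ cos²(64° − 0°) = I₀ cos²(64°) = 0.1922 I₀.
I₂ = I₁ cos²(125° − 64°) = 0.1922 I₀ · cos²(61°) = 0.04517 I₀.
I₃ = I₂ cos²(117° − 125°) = 0.04517 I₀ · cos²(8°) = 0.04429 I₀.
So 0.110 mW/cm² = 0.04429 I₀, giving I₀ = 0.110/0.04429 = 2.483 mW/cm².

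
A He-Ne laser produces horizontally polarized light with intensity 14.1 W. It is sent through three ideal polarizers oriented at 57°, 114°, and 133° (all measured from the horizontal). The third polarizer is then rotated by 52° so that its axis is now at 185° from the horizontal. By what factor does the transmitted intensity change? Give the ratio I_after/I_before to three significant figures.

I_new/I_old ≈ 0.119

Before rotation:
I₁ = I₀ cos²(57° − 0°) = I₀ cos²(57°) = 0.2966 I₀.
I₂ = I₁ cos²(114° − 57°) = 0.2966 I₀ · cos²(57°) = 0.08799 I₀.
I₃ = I₂ cos²(133° − 114°) = 0.08799 I₀ · cos²(19°) = 0.07866 I₀.
After rotation:
I₁ = I₀ cos²(57° − 0°) = I₀ cos²(57°) = 0.2966 I₀.
I₂ = I₁ cos²(114° − 57°) = 0.2966 I₀ · cos²(57°) = 0.08799 I₀.
I₃ = I₂ cos²(185° − 114°) = 0.08799 I₀ · cos²(71°) = 0.009327 I₀.
Ratio = 0.009327 / 0.07866 = 0.1186.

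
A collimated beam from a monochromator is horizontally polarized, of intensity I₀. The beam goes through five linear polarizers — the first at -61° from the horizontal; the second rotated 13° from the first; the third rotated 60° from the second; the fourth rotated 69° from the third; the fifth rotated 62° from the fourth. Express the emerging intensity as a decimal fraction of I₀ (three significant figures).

≈ 0.00158 I₀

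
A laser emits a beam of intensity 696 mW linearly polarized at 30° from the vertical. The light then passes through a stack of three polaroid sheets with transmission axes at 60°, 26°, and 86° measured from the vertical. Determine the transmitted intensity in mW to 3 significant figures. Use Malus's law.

By Malus's law, I₁ = 696 mW · cos²(30°) = 522 mW.
I₂ = I₁ · cos²(34°) = 522 · 0.6873 = 358.8 mW.
I₃ = I₂ · cos²(60°) = 358.8 · 0.25 = 89.69 mW.

I ≈ 89.7 mW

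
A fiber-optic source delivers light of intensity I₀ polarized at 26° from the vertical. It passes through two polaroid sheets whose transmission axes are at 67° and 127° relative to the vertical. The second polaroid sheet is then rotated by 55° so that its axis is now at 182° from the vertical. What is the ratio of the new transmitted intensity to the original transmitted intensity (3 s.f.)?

I_new/I_old ≈ 0.714

Before rotation:
I₁ = I₀ cos²(67° − 26°) = I₀ cos²(41°) = 0.5696 I₀.
I₂ = I₁ cos²(127° − 67°) = 0.5696 I₀ · cos²(60°) = 0.1424 I₀.
After rotation:
I₁ = I₀ cos²(67° − 26°) = I₀ cos²(41°) = 0.5696 I₀.
Angle between axes 1 and 2: 65°. I₂ = 0.5696 I₀ · cos²(65°) = 0.1017 I₀.
Ratio = 0.1017 / 0.1424 = 0.7144.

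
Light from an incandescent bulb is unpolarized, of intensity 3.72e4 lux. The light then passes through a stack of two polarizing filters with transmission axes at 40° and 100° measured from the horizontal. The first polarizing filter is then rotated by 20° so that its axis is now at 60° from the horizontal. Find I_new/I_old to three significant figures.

Before rotation:
Unpolarized light through the first polarizer → I₁ = ½ I₀, now polarized at 40°.
I₂ = I₁ cos²(100° − 40°) = 0.5 I₀ · cos²(60°) = 0.125 I₀.
After rotation:
Unpolarized light through the first polarizer → I₁ = ½ I₀, now polarized at 60°.
I₂ = I₁ cos²(100° − 60°) = 0.5 I₀ · cos²(40°) = 0.2934 I₀.
Ratio = 0.2934 / 0.125 = 2.347.

I_new/I_old ≈ 2.35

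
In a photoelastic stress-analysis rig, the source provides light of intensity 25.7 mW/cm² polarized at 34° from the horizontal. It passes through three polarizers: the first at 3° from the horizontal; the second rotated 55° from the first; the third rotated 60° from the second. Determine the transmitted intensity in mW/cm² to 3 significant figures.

I₁ = 25.7 mW/cm² · cos²(31°) = 18.88 mW/cm².
I₂ = I₁ · cos²(55°) = 18.88 · 0.329 = 6.212 mW/cm².
I₃ = I₂ · cos²(60°) = 6.212 · 0.25 = 1.553 mW/cm².

I ≈ 1.55 mW/cm²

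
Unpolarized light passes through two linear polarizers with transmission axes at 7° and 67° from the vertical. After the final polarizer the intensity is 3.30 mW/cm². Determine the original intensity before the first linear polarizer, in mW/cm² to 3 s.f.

I₀ ≈ 26.4 mW/cm²

Unpolarized light through the first polarizer → I₁ = ½ I₀, now polarized at 7°.
I₂ = I₁ cos²(67° − 7°) = 0.5 I₀ · cos²(60°) = 0.125 I₀.
So 3.30 mW/cm² = 0.125 I₀, giving I₀ = 3.30/0.125 = 26.4 mW/cm².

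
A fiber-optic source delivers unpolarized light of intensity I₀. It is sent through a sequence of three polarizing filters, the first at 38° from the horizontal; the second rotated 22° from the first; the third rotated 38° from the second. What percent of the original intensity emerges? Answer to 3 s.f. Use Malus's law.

Unpolarized light through the first polarizer → I₁ = ½ I₀, now polarized at 38°.
I₂ = I₁ cos²(22°) = 0.5 · 0.8597 I₀ = 0.4298 I₀.
I₃ = I₂ cos²(38°) = 0.4298 · 0.621 I₀ = 0.2669 I₀.
That is 26.69% of the incident intensity.

≈ 26.7%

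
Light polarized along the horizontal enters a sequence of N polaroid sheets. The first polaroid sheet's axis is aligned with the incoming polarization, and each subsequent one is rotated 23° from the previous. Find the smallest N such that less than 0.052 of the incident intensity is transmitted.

N = 19

First polarizer is aligned with the polarization: full transmission.
Each further stage multiplies by cos²(23°) = 0.8473.
After N polarizers: T = 0.8473^(N−1). Require T < 0.052 ⇒ N−1 > ln(0.052)/ln(0.8473) = 17.85, so N−1 ≥ 18 and N = 19.
Check: N=19 gives T = 0.05069 < 0.052; N=18 gives T = 0.05983.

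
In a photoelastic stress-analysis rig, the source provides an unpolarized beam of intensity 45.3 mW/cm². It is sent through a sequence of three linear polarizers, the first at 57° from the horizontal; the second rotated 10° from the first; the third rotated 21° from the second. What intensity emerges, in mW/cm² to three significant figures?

I ≈ 19.1 mW/cm²

Unpolarized light through the first polarizer → I₁ = 45.3 mW/cm²/2 = 22.65 mW/cm², polarized at 57°.
I₂ = I₁ · cos²(10°) = 22.65 · 0.9698 = 21.97 mW/cm².
I₃ = I₂ · cos²(21°) = 21.97 · 0.8716 = 19.15 mW/cm².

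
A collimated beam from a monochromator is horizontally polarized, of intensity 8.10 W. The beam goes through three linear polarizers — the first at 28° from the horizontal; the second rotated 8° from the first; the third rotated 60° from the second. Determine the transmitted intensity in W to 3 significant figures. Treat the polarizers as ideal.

I ≈ 1.55 W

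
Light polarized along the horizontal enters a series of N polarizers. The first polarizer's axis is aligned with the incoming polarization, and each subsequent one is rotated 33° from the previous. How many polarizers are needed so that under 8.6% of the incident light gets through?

N = 8

First polarizer is aligned with the polarization: full transmission.
Each further stage multiplies by cos²(33°) = 0.7034.
After N polarizers: T = 0.7034^(N−1). Require T < 0.086 ⇒ N−1 > ln(0.086)/ln(0.7034) = 6.97, so N−1 ≥ 7 and N = 8.
Check: N=8 gives T = 0.08517 < 0.086; N=7 gives T = 0.1211.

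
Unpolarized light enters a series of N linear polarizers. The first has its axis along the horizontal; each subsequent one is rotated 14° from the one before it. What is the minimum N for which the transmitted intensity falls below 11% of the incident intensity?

N = 27

First polarizer halves the unpolarized light: factor 1/2.
Each further stage multiplies by cos²(14°) = 0.9415.
After N polarizers: T = 0.5·0.9415^(N−1). Require T < 0.11 ⇒ N−1 > ln(0.11/0.5)/ln(0.9415) = 25.11, so N−1 ≥ 26 and N = 27.
Check: N=27 gives T = 0.1042 < 0.11; N=26 gives T = 0.1107.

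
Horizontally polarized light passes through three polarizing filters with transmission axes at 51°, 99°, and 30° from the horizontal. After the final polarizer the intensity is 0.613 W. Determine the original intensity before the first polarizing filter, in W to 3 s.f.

By Malus's law, I₁ = I₀ cos²(51° − 0°) = I₀ cos²(51°) = 0.396 I₀.
I₂ = I₁ cos²(99° − 51°) = 0.396 I₀ · cos²(48°) = 0.1773 I₀.
I₃ = I₂ cos²(30° − 99°) = 0.1773 I₀ · cos²(69°) = 0.02277 I₀.
So 0.613 W = 0.02277 I₀, giving I₀ = 0.613/0.02277 = 26.92 W.

I₀ ≈ 26.9 W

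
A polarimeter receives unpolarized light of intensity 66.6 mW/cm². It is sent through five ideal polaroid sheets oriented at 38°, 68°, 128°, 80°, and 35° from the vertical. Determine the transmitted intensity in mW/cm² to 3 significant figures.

Unpolarized light through the first polarizer → I₁ = 66.6 mW/cm²/2 = 33.3 mW/cm², polarized at 38°.
I₂ = I₁ · cos²(30°) = 33.3 · 0.75 = 24.98 mW/cm².
I₃ = I₂ · cos²(60°) = 24.98 · 0.25 = 6.244 mW/cm².
I₄ = I₃ · cos²(48°) = 6.244 · 0.4477 = 2.796 mW/cm².
I₅ = I₄ · cos²(45°) = 2.796 · 0.5 = 1.398 mW/cm².

I ≈ 1.40 mW/cm²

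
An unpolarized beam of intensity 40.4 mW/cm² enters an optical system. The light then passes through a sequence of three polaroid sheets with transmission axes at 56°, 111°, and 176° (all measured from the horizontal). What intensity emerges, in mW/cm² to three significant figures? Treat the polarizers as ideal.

I ≈ 1.19 mW/cm²

Unpolarized light through the first polarizer → I₁ = 40.4 mW/cm²/2 = 20.2 mW/cm², polarized at 56°.
I₂ = I₁ · cos²(55°) = 20.2 · 0.329 = 6.646 mW/cm².
I₃ = I₂ · cos²(65°) = 6.646 · 0.1786 = 1.187 mW/cm².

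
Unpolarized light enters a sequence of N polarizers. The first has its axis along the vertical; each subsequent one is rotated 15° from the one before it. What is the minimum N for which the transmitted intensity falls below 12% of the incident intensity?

N = 22

First polarizer halves the unpolarized light: factor 1/2.
Each further stage multiplies by cos²(15°) = 0.933.
After N polarizers: T = 0.5·0.933^(N−1). Require T < 0.12 ⇒ N−1 > ln(0.12/0.5)/ln(0.933) = 20.58, so N−1 ≥ 21 and N = 22.
Check: N=22 gives T = 0.1166 < 0.12; N=21 gives T = 0.1249.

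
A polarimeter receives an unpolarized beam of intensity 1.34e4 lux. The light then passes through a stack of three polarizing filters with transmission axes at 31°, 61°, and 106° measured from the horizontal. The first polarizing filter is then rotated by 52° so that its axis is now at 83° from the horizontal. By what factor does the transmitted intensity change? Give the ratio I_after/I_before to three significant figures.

I_new/I_old ≈ 1.15

Before rotation:
Unpolarized light through the first polarizer → I₁ = ½ I₀, now polarized at 31°.
I₂ = I₁ cos²(61° − 31°) = 0.5 I₀ · cos²(30°) = 0.375 I₀.
I₃ = I₂ cos²(106° − 61°) = 0.375 I₀ · cos²(45°) = 0.1875 I₀.
After rotation:
Unpolarized light through the first polarizer → I₁ = ½ I₀, now polarized at 83°.
I₂ = I₁ cos²(61° − 83°) = 0.5 I₀ · cos²(22°) = 0.4298 I₀.
I₃ = I₂ cos²(106° − 61°) = 0.4298 I₀ · cos²(45°) = 0.2149 I₀.
Ratio = 0.2149 / 0.1875 = 1.146.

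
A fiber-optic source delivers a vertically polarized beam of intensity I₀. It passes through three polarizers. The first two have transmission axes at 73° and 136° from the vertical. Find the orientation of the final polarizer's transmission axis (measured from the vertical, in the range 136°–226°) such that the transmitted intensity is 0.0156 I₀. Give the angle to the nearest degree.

θ ≈ 156°

By Malus's law, I₁ = I₀ cos²(73° − 0°) = I₀ cos²(73°) = 0.08548 I₀.
I₂ = I₁ cos²(136° − 73°) = 0.08548 I₀ · cos²(63°) = 0.01762 I₀.
Need I₃/I₀ = 0.0156, so cos²(θ − 136°) = 0.0156 / 0.01762 = 0.8854.
θ − 136° = arccos(√0.8854) = 19.8°, giving θ ≈ 136 + 19.8 = 155.8°.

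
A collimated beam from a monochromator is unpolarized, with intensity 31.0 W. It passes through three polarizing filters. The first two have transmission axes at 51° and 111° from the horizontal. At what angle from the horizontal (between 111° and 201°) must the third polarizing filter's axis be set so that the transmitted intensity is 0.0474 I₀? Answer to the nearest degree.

Unpolarized light through the first polarizer → I₁ = ½ I₀, now polarized at 51°.
I₂ = I₁ cos²(111° − 51°) = 0.5 I₀ · cos²(60°) = 0.125 I₀.
Need I₃/I₀ = 0.0474, so cos²(θ − 111°) = 0.0474 / 0.125 = 0.3792.
θ − 111° = arccos(√0.3792) = 52.0°, giving θ ≈ 111 + 52.0 = 163.0°.

θ ≈ 163°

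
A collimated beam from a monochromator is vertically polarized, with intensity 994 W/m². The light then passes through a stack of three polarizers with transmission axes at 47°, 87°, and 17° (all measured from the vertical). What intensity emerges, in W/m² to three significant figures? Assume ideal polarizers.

I ≈ 31.7 W/m²

By Malus's law, I₁ = 994 W/m² · cos²(47°) = 462.3 W/m².
I₂ = I₁ · cos²(40°) = 462.3 · 0.5868 = 271.3 W/m².
I₃ = I₂ · cos²(70°) = 271.3 · 0.117 = 31.74 W/m².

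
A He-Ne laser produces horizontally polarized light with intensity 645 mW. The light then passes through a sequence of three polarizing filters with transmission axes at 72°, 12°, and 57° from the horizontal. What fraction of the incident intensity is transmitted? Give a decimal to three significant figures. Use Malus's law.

I/I₀ ≈ 0.0119

By Malus's law, I₁ = 645 mW · cos²(72°) = 61.59 mW.
I₂ = I₁ · cos²(60°) = 61.59 · 0.25 = 15.4 mW.
I₃ = I₂ · cos²(45°) = 15.4 · 0.5 = 7.699 mW.
Transmitted fraction = 0.01194.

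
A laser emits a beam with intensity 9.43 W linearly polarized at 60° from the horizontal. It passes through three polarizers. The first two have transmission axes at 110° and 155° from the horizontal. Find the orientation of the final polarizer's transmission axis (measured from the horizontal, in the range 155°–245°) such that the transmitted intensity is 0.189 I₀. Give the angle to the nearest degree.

θ ≈ 172°

I₁ = I₀ cos²(110° − 60°) = I₀ cos²(50°) = 0.4132 I₀.
I₂ = I₁ cos²(155° − 110°) = 0.4132 I₀ · cos²(45°) = 0.2066 I₀.
Need I₃/I₀ = 0.189, so cos²(θ − 155°) = 0.189 / 0.2066 = 0.9149.
θ − 155° = arccos(√0.9149) = 17.0°, giving θ ≈ 155 + 17.0 = 172.0°.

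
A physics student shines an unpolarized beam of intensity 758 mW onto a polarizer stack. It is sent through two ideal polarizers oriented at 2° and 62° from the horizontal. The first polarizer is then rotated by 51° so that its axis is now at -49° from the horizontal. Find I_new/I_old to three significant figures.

I_new/I_old ≈ 0.514

Before rotation:
Unpolarized light through the first polarizer → I₁ = ½ I₀, now polarized at 2°.
I₂ = I₁ cos²(62° − 2°) = 0.5 I₀ · cos²(60°) = 0.125 I₀.
After rotation:
Unpolarized light through the first polarizer → I₁ = ½ I₀, now polarized at -49°.
Angle between axes 1 and 2: 69°. I₂ = 0.5 I₀ · cos²(69°) = 0.06421 I₀.
Ratio = 0.06421 / 0.125 = 0.5137.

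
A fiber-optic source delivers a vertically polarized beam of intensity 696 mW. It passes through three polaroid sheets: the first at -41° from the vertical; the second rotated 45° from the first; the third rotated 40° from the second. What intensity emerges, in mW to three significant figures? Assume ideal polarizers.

I ≈ 116 mW

I₁ = 696 mW · cos²(41°) = 396.4 mW.
I₂ = I₁ · cos²(45°) = 396.4 · 0.5 = 198.2 mW.
I₃ = I₂ · cos²(40°) = 198.2 · 0.5868 = 116.3 mW.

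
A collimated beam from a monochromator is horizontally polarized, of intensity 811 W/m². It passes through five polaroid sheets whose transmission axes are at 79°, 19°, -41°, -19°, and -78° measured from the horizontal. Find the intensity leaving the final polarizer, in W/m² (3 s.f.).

By Malus's law, I₁ = 811 W/m² · cos²(79°) = 29.53 W/m².
I₂ = I₁ · cos²(60°) = 29.53 · 0.25 = 7.382 W/m².
I₃ = I₂ · cos²(60°) = 7.382 · 0.25 = 1.845 W/m².
I₄ = I₃ · cos²(22°) = 1.845 · 0.8597 = 1.586 W/m².
I₅ = I₄ · cos²(59°) = 1.586 · 0.2653 = 0.4208 W/m².

I ≈ 0.421 W/m²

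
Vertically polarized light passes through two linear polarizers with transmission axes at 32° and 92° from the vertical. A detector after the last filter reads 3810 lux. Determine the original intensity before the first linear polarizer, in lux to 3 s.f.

By Malus's law, I₁ = I₀ cos²(32° − 0°) = I₀ cos²(32°) = 0.7192 I₀.
I₂ = I₁ cos²(92° − 32°) = 0.7192 I₀ · cos²(60°) = 0.1798 I₀.
So 3810 lux = 0.1798 I₀, giving I₀ = 3810/0.1798 = 2.119e+04 lux.

I₀ ≈ 2.12e4 lux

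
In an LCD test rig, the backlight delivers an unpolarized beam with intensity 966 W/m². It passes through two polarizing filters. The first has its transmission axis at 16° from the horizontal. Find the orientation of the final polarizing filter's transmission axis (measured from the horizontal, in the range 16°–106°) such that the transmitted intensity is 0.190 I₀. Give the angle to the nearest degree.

θ ≈ 68°

Unpolarized light through the first polarizer → I₁ = ½ I₀, now polarized at 16°.
Need I₂/I₀ = 0.19, so cos²(θ − 16°) = 0.19 / 0.5 = 0.38.
θ − 16° = arccos(√0.38) = 51.9°, giving θ ≈ 16 + 51.9 = 67.9°.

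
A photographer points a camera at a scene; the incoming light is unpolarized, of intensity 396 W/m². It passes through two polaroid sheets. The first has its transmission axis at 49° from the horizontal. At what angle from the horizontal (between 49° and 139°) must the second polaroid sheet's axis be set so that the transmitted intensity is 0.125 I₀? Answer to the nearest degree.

θ ≈ 109°

Unpolarized light through the first polarizer → I₁ = ½ I₀, now polarized at 49°.
Need I₂/I₀ = 0.125, so cos²(θ − 49°) = 0.125 / 0.5 = 0.25.
θ − 49° = arccos(√0.25) = 60.0°, giving θ ≈ 49 + 60.0 = 109.0°.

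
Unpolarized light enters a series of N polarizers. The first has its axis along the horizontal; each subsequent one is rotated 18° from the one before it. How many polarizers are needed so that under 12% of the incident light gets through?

First polarizer halves the unpolarized light: factor 1/2.
Each further stage multiplies by cos²(18°) = 0.9045.
After N polarizers: T = 0.5·0.9045^(N−1). Require T < 0.12 ⇒ N−1 > ln(0.12/0.5)/ln(0.9045) = 14.22, so N−1 ≥ 15 and N = 16.
Check: N=16 gives T = 0.111 < 0.12; N=15 gives T = 0.1227.

N = 16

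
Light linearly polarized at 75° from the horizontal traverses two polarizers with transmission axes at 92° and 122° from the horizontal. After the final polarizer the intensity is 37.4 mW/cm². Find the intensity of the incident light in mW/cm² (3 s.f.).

I₀ ≈ 54.5 mW/cm²

I₁ = I₀ cos²(92° − 75°) = I₀ cos²(17°) = 0.9145 I₀.
I₂ = I₁ cos²(122° − 92°) = 0.9145 I₀ · cos²(30°) = 0.6859 I₀.
So 37.4 mW/cm² = 0.6859 I₀, giving I₀ = 37.4/0.6859 = 54.53 mW/cm².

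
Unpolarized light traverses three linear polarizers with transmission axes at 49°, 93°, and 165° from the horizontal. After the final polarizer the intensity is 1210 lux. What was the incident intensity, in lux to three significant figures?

Unpolarized light through the first polarizer → I₁ = ½ I₀, now polarized at 49°.
I₂ = I₁ cos²(93° − 49°) = 0.5 I₀ · cos²(44°) = 0.2587 I₀.
I₃ = I₂ cos²(165° − 93°) = 0.2587 I₀ · cos²(72°) = 0.02471 I₀.
So 1210 lux = 0.02471 I₀, giving I₀ = 1210/0.02471 = 4.898e+04 lux.

I₀ ≈ 4.90e4 lux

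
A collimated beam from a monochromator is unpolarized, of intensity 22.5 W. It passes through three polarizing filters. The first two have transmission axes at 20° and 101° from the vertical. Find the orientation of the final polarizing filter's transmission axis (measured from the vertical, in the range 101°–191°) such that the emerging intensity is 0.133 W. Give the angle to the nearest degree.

θ ≈ 147°

Unpolarized light through the first polarizer → I₁ = ½ I₀, now polarized at 20°.
I₂ = I₁ cos²(101° − 20°) = 0.5 I₀ · cos²(81°) = 0.01224 I₀.
Target fraction: 0.133 / 22.5 W = 0.005911 of I₀.
Need I₃/I₀ = 0.005911, so cos²(θ − 101°) = 0.005911 / 0.01224 = 0.4831.
θ − 101° = arccos(√0.4831) = 46.0°, giving θ ≈ 101 + 46.0 = 147.0°.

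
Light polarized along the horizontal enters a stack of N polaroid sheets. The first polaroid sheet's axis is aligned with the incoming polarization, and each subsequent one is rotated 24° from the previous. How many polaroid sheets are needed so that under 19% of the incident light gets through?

First polarizer is aligned with the polarization: full transmission.
Each further stage multiplies by cos²(24°) = 0.8346.
After N polarizers: T = 0.8346^(N−1). Require T < 0.19 ⇒ N−1 > ln(0.19)/ln(0.8346) = 9.18, so N−1 ≥ 10 and N = 11.
Check: N=11 gives T = 0.1639 < 0.19; N=10 gives T = 0.1964.

N = 11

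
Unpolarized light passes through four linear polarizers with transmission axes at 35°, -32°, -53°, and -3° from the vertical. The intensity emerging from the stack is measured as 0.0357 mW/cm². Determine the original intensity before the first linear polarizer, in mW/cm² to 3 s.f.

I₀ ≈ 1.30 mW/cm²

Unpolarized light through the first polarizer → I₁ = ½ I₀, now polarized at 35°.
I₂ = I₁ cos²(-32° − 35°) = 0.5 I₀ · cos²(67°) = 0.07634 I₀.
I₃ = I₂ cos²(-53° + 32°) = 0.07634 I₀ · cos²(21°) = 0.06653 I₀.
I₄ = I₃ cos²(-3° + 53°) = 0.06653 I₀ · cos²(50°) = 0.02749 I₀.
So 0.0357 mW/cm² = 0.02749 I₀, giving I₀ = 0.0357/0.02749 = 1.299 mW/cm².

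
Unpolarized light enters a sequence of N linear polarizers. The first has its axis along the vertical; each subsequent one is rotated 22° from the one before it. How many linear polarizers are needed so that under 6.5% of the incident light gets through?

First polarizer halves the unpolarized light: factor 1/2.
Each further stage multiplies by cos²(22°) = 0.8597.
After N polarizers: T = 0.5·0.8597^(N−1). Require T < 0.065 ⇒ N−1 > ln(0.065/0.5)/ln(0.8597) = 13.49, so N−1 ≥ 14 and N = 15.
Check: N=15 gives T = 0.0602 < 0.065; N=14 gives T = 0.07003.

N = 15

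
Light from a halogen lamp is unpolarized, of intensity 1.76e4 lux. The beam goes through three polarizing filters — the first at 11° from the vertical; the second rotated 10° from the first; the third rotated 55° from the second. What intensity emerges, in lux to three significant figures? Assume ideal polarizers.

I ≈ 2810 lux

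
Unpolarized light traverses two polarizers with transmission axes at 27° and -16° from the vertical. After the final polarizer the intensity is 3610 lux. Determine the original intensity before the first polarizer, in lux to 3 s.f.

Unpolarized light through the first polarizer → I₁ = ½ I₀, now polarized at 27°.
I₂ = I₁ cos²(-16° − 27°) = 0.5 I₀ · cos²(43°) = 0.2674 I₀.
So 3610 lux = 0.2674 I₀, giving I₀ = 3610/0.2674 = 1.35e+04 lux.

I₀ ≈ 1.35e4 lux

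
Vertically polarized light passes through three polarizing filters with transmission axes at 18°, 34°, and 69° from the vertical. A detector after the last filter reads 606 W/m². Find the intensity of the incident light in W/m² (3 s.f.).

I₀ ≈ 1080 W/m²

By Malus's law, I₁ = I₀ cos²(18° − 0°) = I₀ cos²(18°) = 0.9045 I₀.
I₂ = I₁ cos²(34° − 18°) = 0.9045 I₀ · cos²(16°) = 0.8358 I₀.
I₃ = I₂ cos²(69° − 34°) = 0.8358 I₀ · cos²(35°) = 0.5608 I₀.
So 606 W/m² = 0.5608 I₀, giving I₀ = 606/0.5608 = 1081 W/m².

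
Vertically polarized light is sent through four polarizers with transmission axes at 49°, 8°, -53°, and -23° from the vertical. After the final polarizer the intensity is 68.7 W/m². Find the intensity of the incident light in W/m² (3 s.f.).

I₀ ≈ 1590 W/m²

I₁ = I₀ cos²(49° − 0°) = I₀ cos²(49°) = 0.4304 I₀.
I₂ = I₁ cos²(8° − 49°) = 0.4304 I₀ · cos²(41°) = 0.2452 I₀.
I₃ = I₂ cos²(-53° − 8°) = 0.2452 I₀ · cos²(61°) = 0.05762 I₀.
I₄ = I₃ cos²(-23° + 53°) = 0.05762 I₀ · cos²(30°) = 0.04322 I₀.
So 68.7 W/m² = 0.04322 I₀, giving I₀ = 68.7/0.04322 = 1590 W/m².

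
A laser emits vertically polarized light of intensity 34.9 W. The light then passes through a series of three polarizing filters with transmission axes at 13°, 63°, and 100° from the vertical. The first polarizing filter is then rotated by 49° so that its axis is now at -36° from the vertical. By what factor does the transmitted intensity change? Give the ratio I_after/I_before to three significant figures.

I_new/I_old ≈ 0.0408

Before rotation:
By Malus's law, I₁ = I₀ cos²(13° − 0°) = I₀ cos²(13°) = 0.9494 I₀.
I₂ = I₁ cos²(63° − 13°) = 0.9494 I₀ · cos²(50°) = 0.3923 I₀.
I₃ = I₂ cos²(100° − 63°) = 0.3923 I₀ · cos²(37°) = 0.2502 I₀.
After rotation:
I₁ = I₀ cos²(-36° − 0°) = I₀ cos²(36°) = 0.6545 I₀.
Angle between axes 1 and 2: 81°. I₂ = 0.6545 I₀ · cos²(81°) = 0.01602 I₀.
I₃ = I₂ cos²(100° − 63°) = 0.01602 I₀ · cos²(37°) = 0.01022 I₀.
Ratio = 0.01022 / 0.2502 = 0.04083.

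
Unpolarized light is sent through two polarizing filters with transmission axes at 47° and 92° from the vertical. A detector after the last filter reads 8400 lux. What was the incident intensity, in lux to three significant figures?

Unpolarized light through the first polarizer → I₁ = ½ I₀, now polarized at 47°.
I₂ = I₁ cos²(92° − 47°) = 0.5 I₀ · cos²(45°) = 0.25 I₀.
So 8400 lux = 0.25 I₀, giving I₀ = 8400/0.25 = 3.36e+04 lux.

I₀ ≈ 3.36e4 lux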